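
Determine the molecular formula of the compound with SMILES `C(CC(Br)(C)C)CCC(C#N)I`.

Heavy atoms from the SMILES: 1 Br, 9 C, 1 I, 1 N.
Implicit hydrogens by atom environment:
  4 × C: 2 H each → 8
  2 × C: 3 H each → 6
  2 × C: no H
  1 × Br: no H
  1 × C: 1 H
  1 × I: no H
  1 × N: no H
  Total hydrogens = 15.
Molecular formula: C9H15BrIN

C9H15BrIN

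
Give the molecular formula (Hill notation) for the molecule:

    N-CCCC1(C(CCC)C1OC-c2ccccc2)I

C16H24INO

Heavy atoms from the SMILES: 16 C, 1 I, 1 N, 1 O.
Implicit hydrogens by atom environment:
  6 × C: 2 H each → 12
  5 × C (aromatic): 1 H each → 5
  2 × C: 1 H each → 2
  1 × C: 3 H
  1 × C: no H
  1 × C (aromatic): no H
  1 × I: no H
  1 × N: 2 H
  1 × O: no H
  Total hydrogens = 24.
Molecular formula: C16H24INO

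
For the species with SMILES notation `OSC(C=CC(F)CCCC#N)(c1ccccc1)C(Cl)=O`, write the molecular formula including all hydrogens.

C15H15ClFNO2S

Heavy atoms from the SMILES: 15 C, 1 Cl, 1 F, 1 N, 2 O, 1 S.
Implicit hydrogens by atom environment:
  5 × C (aromatic): 1 H each → 5
  3 × C: 2 H each → 6
  3 × C: 1 H each → 3
  3 × C: no H
  1 × C (aromatic): no H
  1 × Cl: no H
  1 × F: no H
  1 × N: no H
  1 × O: 1 H
  1 × O: no H
  1 × S: no H
  Total hydrogens = 15.
Molecular formula: C15H15ClFNO2S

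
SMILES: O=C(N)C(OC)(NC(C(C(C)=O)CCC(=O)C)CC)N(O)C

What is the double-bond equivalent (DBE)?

Molecular formula from the SMILES: C14H27N3O5.
DoU = (2C + 2 + N − H − X)/2 = (2·14 + 2 + 3 − 27 − 0)/2 = 6/2 = 3.
(Structurally: 0 ring(s) + 3 π bond(s) = 3.)

3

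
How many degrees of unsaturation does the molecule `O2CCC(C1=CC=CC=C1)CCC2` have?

5

Molecular formula from the SMILES: C12H16O.
DoU = (2C + 2 + N − H − X)/2 = (2·12 + 2 + 0 − 16 − 0)/2 = 10/2 = 5.
(Structurally: 2 ring(s) + 3 π bond(s) = 5.)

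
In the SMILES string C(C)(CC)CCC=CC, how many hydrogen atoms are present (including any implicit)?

Hydrogens are implicit in SMILES; fill each atom to its normal valence:
  3 × C: 3 H each → 9
  3 × C: 2 H each → 6
  3 × C: 1 H each → 3
  Total hydrogens = 18.

18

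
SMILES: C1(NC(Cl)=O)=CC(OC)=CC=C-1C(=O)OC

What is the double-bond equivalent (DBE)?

Molecular formula from the SMILES: C10H10ClNO4.
DoU = (2C + 2 + N − H − X)/2 = (2·10 + 2 + 1 − 10 − 1)/2 = 12/2 = 6.
(Structurally: 1 ring(s) + 5 π bond(s) = 6.)

6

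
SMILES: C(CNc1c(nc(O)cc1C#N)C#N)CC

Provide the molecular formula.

Heavy atoms from the SMILES: 11 C, 4 N, 1 O.
Implicit hydrogens by atom environment:
  4 × C (aromatic): no H
  3 × C: 2 H each → 6
  2 × C: no H
  2 × N: no H
  1 × C: 3 H
  1 × C (aromatic): 1 H
  1 × N: 1 H
  1 × N (aromatic): no H
  1 × O: 1 H
  Total hydrogens = 12.
Molecular formula: C11H12N4O

C11H12N4O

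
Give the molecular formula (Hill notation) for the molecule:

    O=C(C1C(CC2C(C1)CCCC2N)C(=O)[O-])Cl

Heavy atoms from the SMILES: 12 C, 1 Cl, 1 N, 3 O.
Implicit hydrogens by atom environment:
  5 × C: 2 H each → 10
  5 × C: 1 H each → 5
  2 × C: no H
  2 × O: no H
  1 × Cl: no H
  1 × N: 2 H
  1 × O (charge -1): no H
  Total hydrogens = 17.
Net charge -1.
Molecular formula: C12H17ClNO3-

C12H17ClNO3-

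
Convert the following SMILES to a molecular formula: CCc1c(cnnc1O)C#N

C7H7N3O

Heavy atoms from the SMILES: 7 C, 3 N, 1 O.
Implicit hydrogens by atom environment:
  3 × C (aromatic): no H
  2 × N (aromatic): no H
  1 × C: 3 H
  1 × C: 2 H
  1 × C (aromatic): 1 H
  1 × C: no H
  1 × N: no H
  1 × O: 1 H
  Total hydrogens = 7.
Molecular formula: C7H7N3O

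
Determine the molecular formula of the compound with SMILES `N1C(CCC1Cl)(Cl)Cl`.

Heavy atoms from the SMILES: 4 C, 3 Cl, 1 N.
Implicit hydrogens by atom environment:
  3 × Cl: no H
  2 × C: 2 H each → 4
  1 × C: 1 H
  1 × C: no H
  1 × N: 1 H
  Total hydrogens = 6.
Molecular formula: C4H6Cl3N

C4H6Cl3N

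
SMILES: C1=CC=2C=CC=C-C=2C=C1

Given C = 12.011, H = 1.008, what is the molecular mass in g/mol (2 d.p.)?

Molecular formula: C10H8.
M = 10×12.011 + 8×1.008 = 128.17 g/mol.

128.17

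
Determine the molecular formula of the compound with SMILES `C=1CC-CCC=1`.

Heavy atoms from the SMILES: 6 C.
Implicit hydrogens by atom environment:
  4 × C: 2 H each → 8
  2 × C: 1 H each → 2
  Total hydrogens = 10.
Molecular formula: C6H10

C6H10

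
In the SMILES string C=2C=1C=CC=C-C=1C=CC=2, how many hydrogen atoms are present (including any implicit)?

8

Hydrogens are implicit in SMILES; fill each atom to its normal valence:
  8 × C (aromatic): 1 H each → 8
  2 × C (aromatic): no H
  Total hydrogens = 8.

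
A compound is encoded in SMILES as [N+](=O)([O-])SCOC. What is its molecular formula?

C2H5NO3S

Heavy atoms from the SMILES: 2 C, 1 N, 3 O, 1 S.
Implicit hydrogens by atom environment:
  2 × O: no H
  1 × C: 3 H
  1 × C: 2 H
  1 × N (charge +1): no H
  1 × O (charge -1): no H
  1 × S: no H
  Total hydrogens = 5.
Molecular formula: C2H5NO3S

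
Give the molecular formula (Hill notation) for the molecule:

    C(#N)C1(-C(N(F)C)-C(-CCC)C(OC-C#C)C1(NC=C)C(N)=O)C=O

Heavy atoms from the SMILES: 17 C, 1 F, 4 N, 3 O.
Implicit hydrogens by atom environment:
  6 × C: 1 H each → 6
  5 × C: no H
  4 × C: 2 H each → 8
  3 × O: no H
  2 × C: 3 H each → 6
  2 × N: no H
  1 × F: no H
  1 × N: 2 H
  1 × N: 1 H
  Total hydrogens = 23.
Molecular formula: C17H23FN4O3

C17H23FN4O3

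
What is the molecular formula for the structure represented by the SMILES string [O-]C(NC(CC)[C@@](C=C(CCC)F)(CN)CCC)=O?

C14H26FN2O2-

Heavy atoms from the SMILES: 14 C, 1 F, 2 N, 2 O.
Implicit hydrogens by atom environment:
  6 × C: 2 H each → 12
  3 × C: 3 H each → 9
  3 × C: no H
  2 × C: 1 H each → 2
  1 × F: no H
  1 × N: 2 H
  1 × N: 1 H
  1 × O: no H
  1 × O (charge -1): no H
  Total hydrogens = 26.
Net charge -1.
Molecular formula: C14H26FN2O2-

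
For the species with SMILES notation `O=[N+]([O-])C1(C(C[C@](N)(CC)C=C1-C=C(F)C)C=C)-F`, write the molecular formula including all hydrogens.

C13H18F2N2O2

Heavy atoms from the SMILES: 13 C, 2 F, 2 N, 2 O.
Implicit hydrogens by atom environment:
  4 × C: 1 H each → 4
  4 × C: no H
  3 × C: 2 H each → 6
  2 × C: 3 H each → 6
  2 × F: no H
  1 × N: 2 H
  1 × N (charge +1): no H
  1 × O: no H
  1 × O (charge -1): no H
  Total hydrogens = 18.
Molecular formula: C13H18F2N2O2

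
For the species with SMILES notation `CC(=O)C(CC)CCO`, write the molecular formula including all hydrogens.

Heavy atoms from the SMILES: 7 C, 2 O.
Implicit hydrogens by atom environment:
  3 × C: 2 H each → 6
  2 × C: 3 H each → 6
  1 × C: 1 H
  1 × C: no H
  1 × O: 1 H
  1 × O: no H
  Total hydrogens = 14.
Molecular formula: C7H14O2

C7H14O2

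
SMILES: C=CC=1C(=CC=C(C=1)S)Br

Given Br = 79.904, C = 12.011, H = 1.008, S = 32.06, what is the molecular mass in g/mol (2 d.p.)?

215.11

Molecular formula: C8H7BrS.
M = 1×79.904 + 8×12.011 + 7×1.008 + 1×32.06 = 215.11 g/mol.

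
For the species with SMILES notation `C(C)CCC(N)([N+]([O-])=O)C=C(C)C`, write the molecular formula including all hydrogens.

Heavy atoms from the SMILES: 9 C, 2 N, 2 O.
Implicit hydrogens by atom environment:
  3 × C: 3 H each → 9
  3 × C: 2 H each → 6
  2 × C: no H
  1 × C: 1 H
  1 × N: 2 H
  1 × N (charge +1): no H
  1 × O: no H
  1 × O (charge -1): no H
  Total hydrogens = 18.
Molecular formula: C9H18N2O2

C9H18N2O2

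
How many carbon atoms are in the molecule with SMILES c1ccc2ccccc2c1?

The symbol for carbon appears 10 times in the SMILES. Lowercase c denotes aromatic carbon and counts toward C.

10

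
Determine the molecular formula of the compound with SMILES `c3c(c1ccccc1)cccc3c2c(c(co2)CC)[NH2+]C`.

C19H20NO+

Heavy atoms from the SMILES: 19 C, 1 N, 1 O.
Implicit hydrogens by atom environment:
  10 × C (aromatic): 1 H each → 10
  6 × C (aromatic): no H
  2 × C: 3 H each → 6
  1 × C: 2 H
  1 × N (charge +1): 2 H
  1 × O (aromatic): no H
  Total hydrogens = 20.
Net charge +1.
Molecular formula: C19H20NO+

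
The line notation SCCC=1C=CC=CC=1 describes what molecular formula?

C8H10S

Heavy atoms from the SMILES: 8 C, 1 S.
Implicit hydrogens by atom environment:
  5 × C (aromatic): 1 H each → 5
  2 × C: 2 H each → 4
  1 × C (aromatic): no H
  1 × S: 1 H
  Total hydrogens = 10.
Molecular formula: C8H10S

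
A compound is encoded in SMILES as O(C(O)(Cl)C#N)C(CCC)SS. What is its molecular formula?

C6H10ClNO2S2

Heavy atoms from the SMILES: 6 C, 1 Cl, 1 N, 2 O, 2 S.
Implicit hydrogens by atom environment:
  2 × C: 2 H each → 4
  2 × C: no H
  1 × C: 3 H
  1 × C: 1 H
  1 × Cl: no H
  1 × N: no H
  1 × O: 1 H
  1 × O: no H
  1 × S: 1 H
  1 × S: no H
  Total hydrogens = 10.
Molecular formula: C6H10ClNO2S2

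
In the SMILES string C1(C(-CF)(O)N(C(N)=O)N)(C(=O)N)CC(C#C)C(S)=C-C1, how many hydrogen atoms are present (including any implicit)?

17

Hydrogens are implicit in SMILES; fill each atom to its normal valence:
  6 × C: no H
  3 × C: 2 H each → 6
  3 × C: 1 H each → 3
  3 × N: 2 H each → 6
  2 × O: no H
  1 × F: no H
  1 × N: no H
  1 × O: 1 H
  1 × S: 1 H
  Total hydrogens = 17.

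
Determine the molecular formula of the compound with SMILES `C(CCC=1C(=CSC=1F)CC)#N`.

C9H10FNS

Heavy atoms from the SMILES: 9 C, 1 F, 1 N, 1 S.
Implicit hydrogens by atom environment:
  3 × C: 2 H each → 6
  3 × C (aromatic): no H
  1 × C: 3 H
  1 × C (aromatic): 1 H
  1 × C: no H
  1 × F: no H
  1 × N: no H
  1 × S (aromatic): no H
  Total hydrogens = 10.
Molecular formula: C9H10FNS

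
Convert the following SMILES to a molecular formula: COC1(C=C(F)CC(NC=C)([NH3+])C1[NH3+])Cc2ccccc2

[C16H24FN3O]2+

Heavy atoms from the SMILES: 16 C, 1 F, 3 N, 1 O.
Implicit hydrogens by atom environment:
  5 × C (aromatic): 1 H each → 5
  3 × C: 2 H each → 6
  3 × C: 1 H each → 3
  3 × C: no H
  2 × N (charge +1): 3 H each → 6
  1 × C: 3 H
  1 × C (aromatic): no H
  1 × F: no H
  1 × N: 1 H
  1 × O: no H
  Total hydrogens = 24.
Net charge +2.
Molecular formula: [C16H24FN3O]2+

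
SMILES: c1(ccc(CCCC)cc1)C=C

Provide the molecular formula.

C12H16

Heavy atoms from the SMILES: 12 C.
Implicit hydrogens by atom environment:
  4 × C: 2 H each → 8
  4 × C (aromatic): 1 H each → 4
  2 × C (aromatic): no H
  1 × C: 3 H
  1 × C: 1 H
  Total hydrogens = 16.
Molecular formula: C12H16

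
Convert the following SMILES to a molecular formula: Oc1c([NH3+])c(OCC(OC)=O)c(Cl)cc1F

Heavy atoms from the SMILES: 9 C, 1 Cl, 1 F, 1 N, 4 O.
Implicit hydrogens by atom environment:
  5 × C (aromatic): no H
  3 × O: no H
  1 × C: 3 H
  1 × C: 2 H
  1 × C (aromatic): 1 H
  1 × C: no H
  1 × Cl: no H
  1 × F: no H
  1 × N (charge +1): 3 H
  1 × O: 1 H
  Total hydrogens = 10.
Net charge +1.
Molecular formula: C9H10ClFNO4+

C9H10ClFNO4+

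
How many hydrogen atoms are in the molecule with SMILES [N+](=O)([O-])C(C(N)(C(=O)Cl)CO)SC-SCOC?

Hydrogens are implicit in SMILES; fill each atom to its normal valence:
  3 × C: 2 H each → 6
  3 × O: no H
  2 × C: no H
  2 × S: no H
  1 × C: 3 H
  1 × C: 1 H
  1 × Cl: no H
  1 × N: 2 H
  1 × N (charge +1): no H
  1 × O: 1 H
  1 × O (charge -1): no H
  Total hydrogens = 13.

13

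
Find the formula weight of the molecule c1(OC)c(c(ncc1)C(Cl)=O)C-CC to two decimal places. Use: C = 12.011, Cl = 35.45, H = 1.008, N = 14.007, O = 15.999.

213.66

Molecular formula: C10H12ClNO2.
M = 10×12.011 + 1×35.45 + 12×1.008 + 1×14.007 + 2×15.999 = 213.66 g/mol.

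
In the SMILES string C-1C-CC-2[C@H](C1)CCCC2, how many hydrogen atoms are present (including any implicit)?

18

Hydrogens are implicit in SMILES; fill each atom to its normal valence:
  8 × C: 2 H each → 16
  2 × C: 1 H each → 2
  Total hydrogens = 18.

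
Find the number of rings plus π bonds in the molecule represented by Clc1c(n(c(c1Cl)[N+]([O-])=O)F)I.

Molecular formula from the SMILES: C4Cl2FIN2O2.
DoU = (2C + 2 + N − H − X)/2 = (2·4 + 2 + 2 − 0 − 4)/2 = 8/2 = 4.
(Structurally: 1 ring(s) + 3 π bond(s) = 4.)

4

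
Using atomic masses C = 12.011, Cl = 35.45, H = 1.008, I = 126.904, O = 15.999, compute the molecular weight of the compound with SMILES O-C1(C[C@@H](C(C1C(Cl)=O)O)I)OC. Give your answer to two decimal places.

320.51

Molecular formula: C7H10ClIO4.
M = 7×12.011 + 1×35.45 + 10×1.008 + 1×126.904 + 4×15.999 = 320.51 g/mol.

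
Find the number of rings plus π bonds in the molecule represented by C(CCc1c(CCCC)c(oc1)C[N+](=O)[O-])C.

4

Molecular formula from the SMILES: C13H21NO3.
DoU = (2C + 2 + N − H − X)/2 = (2·13 + 2 + 1 − 21 − 0)/2 = 8/2 = 4.
(Structurally: 1 ring(s) + 3 π bond(s) = 4.)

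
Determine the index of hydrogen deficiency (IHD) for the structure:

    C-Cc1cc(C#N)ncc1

6

Molecular formula from the SMILES: C8H8N2.
DoU = (2C + 2 + N − H − X)/2 = (2·8 + 2 + 2 − 8 − 0)/2 = 12/2 = 6.
(Structurally: 1 ring(s) + 5 π bond(s) = 6.)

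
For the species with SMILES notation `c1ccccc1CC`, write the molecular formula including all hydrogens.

Heavy atoms from the SMILES: 8 C.
Implicit hydrogens by atom environment:
  5 × C (aromatic): 1 H each → 5
  1 × C: 3 H
  1 × C: 2 H
  1 × C (aromatic): no H
  Total hydrogens = 10.
Molecular formula: C8H10

C8H10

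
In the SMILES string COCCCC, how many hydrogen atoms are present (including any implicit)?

12

Hydrogens are implicit in SMILES; fill each atom to its normal valence:
  3 × C: 2 H each → 6
  2 × C: 3 H each → 6
  1 × O: no H
  Total hydrogens = 12.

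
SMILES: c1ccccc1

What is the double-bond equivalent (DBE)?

4

Molecular formula from the SMILES: C6H6.
DoU = (2C + 2 + N − H − X)/2 = (2·6 + 2 + 0 − 6 − 0)/2 = 8/2 = 4.
(Structurally: 1 ring(s) + 3 π bond(s) = 4.)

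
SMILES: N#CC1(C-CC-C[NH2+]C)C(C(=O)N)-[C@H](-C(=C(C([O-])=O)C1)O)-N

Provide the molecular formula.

Heavy atoms from the SMILES: 14 C, 4 N, 4 O.
Implicit hydrogens by atom environment:
  6 × C: no H
  5 × C: 2 H each → 10
  2 × C: 1 H each → 2
  2 × N: 2 H each → 4
  2 × O: no H
  1 × C: 3 H
  1 × N (charge +1): 2 H
  1 × N: no H
  1 × O: 1 H
  1 × O (charge -1): no H
  Total hydrogens = 22.
Molecular formula: C14H22N4O4

C14H22N4O4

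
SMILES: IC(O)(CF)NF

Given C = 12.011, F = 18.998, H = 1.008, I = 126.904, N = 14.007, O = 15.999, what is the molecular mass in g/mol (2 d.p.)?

222.96

Molecular formula: C2H4F2INO.
M = 2×12.011 + 2×18.998 + 4×1.008 + 1×126.904 + 1×14.007 + 1×15.999 = 222.96 g/mol.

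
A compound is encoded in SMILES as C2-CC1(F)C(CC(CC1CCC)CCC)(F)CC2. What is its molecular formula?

Heavy atoms from the SMILES: 16 C, 2 F.
Implicit hydrogens by atom environment:
  10 × C: 2 H each → 20
  2 × C: 3 H each → 6
  2 × C: 1 H each → 2
  2 × C: no H
  2 × F: no H
  Total hydrogens = 28.
Molecular formula: C16H28F2

C16H28F2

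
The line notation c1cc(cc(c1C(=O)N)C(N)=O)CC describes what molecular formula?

Heavy atoms from the SMILES: 10 C, 2 N, 2 O.
Implicit hydrogens by atom environment:
  3 × C (aromatic): 1 H each → 3
  3 × C (aromatic): no H
  2 × C: no H
  2 × N: 2 H each → 4
  2 × O: no H
  1 × C: 3 H
  1 × C: 2 H
  Total hydrogens = 12.
Molecular formula: C10H12N2O2

C10H12N2O2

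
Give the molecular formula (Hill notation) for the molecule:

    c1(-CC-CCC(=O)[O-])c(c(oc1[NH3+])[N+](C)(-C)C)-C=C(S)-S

C14H23N2O3S2+

Heavy atoms from the SMILES: 14 C, 2 N, 3 O, 2 S.
Implicit hydrogens by atom environment:
  4 × C: 2 H each → 8
  4 × C (aromatic): no H
  3 × C: 3 H each → 9
  2 × C: no H
  2 × S: 1 H each → 2
  1 × C: 1 H
  1 × N (charge +1): 3 H
  1 × N (charge +1): no H
  1 × O (aromatic): no H
  1 × O: no H
  1 × O (charge -1): no H
  Total hydrogens = 23.
Net charge +1.
Molecular formula: C14H23N2O3S2+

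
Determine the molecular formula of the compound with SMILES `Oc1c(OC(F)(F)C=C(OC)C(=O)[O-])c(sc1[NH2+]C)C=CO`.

Heavy atoms from the SMILES: 12 C, 2 F, 1 N, 6 O, 1 S.
Implicit hydrogens by atom environment:
  4 × C (aromatic): no H
  3 × C: 1 H each → 3
  3 × C: no H
  3 × O: no H
  2 × C: 3 H each → 6
  2 × F: no H
  2 × O: 1 H each → 2
  1 × N (charge +1): 2 H
  1 × O (charge -1): no H
  1 × S (aromatic): no H
  Total hydrogens = 13.
Molecular formula: C12H13F2NO6S

C12H13F2NO6S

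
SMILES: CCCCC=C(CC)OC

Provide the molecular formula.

Heavy atoms from the SMILES: 9 C, 1 O.
Implicit hydrogens by atom environment:
  4 × C: 2 H each → 8
  3 × C: 3 H each → 9
  1 × C: 1 H
  1 × C: no H
  1 × O: no H
  Total hydrogens = 18.
Molecular formula: C9H18O

C9H18O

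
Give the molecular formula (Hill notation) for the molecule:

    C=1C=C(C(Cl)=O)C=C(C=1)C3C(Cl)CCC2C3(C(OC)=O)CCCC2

Heavy atoms from the SMILES: 19 C, 2 Cl, 3 O.
Implicit hydrogens by atom environment:
  6 × C: 2 H each → 12
  4 × C (aromatic): 1 H each → 4
  3 × C: 1 H each → 3
  3 × C: no H
  3 × O: no H
  2 × C (aromatic): no H
  2 × Cl: no H
  1 × C: 3 H
  Total hydrogens = 22.
Molecular formula: C19H22Cl2O3

C19H22Cl2O3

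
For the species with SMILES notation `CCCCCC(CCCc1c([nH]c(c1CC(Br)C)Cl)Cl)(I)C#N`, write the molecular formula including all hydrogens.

Heavy atoms from the SMILES: 1 Br, 17 C, 2 Cl, 1 I, 2 N.
Implicit hydrogens by atom environment:
  8 × C: 2 H each → 16
  4 × C (aromatic): no H
  2 × C: 3 H each → 6
  2 × C: no H
  2 × Cl: no H
  1 × Br: no H
  1 × C: 1 H
  1 × I: no H
  1 × N (aromatic): 1 H
  1 × N: no H
  Total hydrogens = 24.
Molecular formula: C17H24BrCl2IN2

C17H24BrCl2IN2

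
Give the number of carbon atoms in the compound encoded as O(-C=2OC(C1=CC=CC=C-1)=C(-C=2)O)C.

The symbol for carbon appears 11 times in the SMILES.

11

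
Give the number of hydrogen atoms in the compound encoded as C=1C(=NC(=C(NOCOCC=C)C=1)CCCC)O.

Hydrogens are implicit in SMILES; fill each atom to its normal valence:
  6 × C: 2 H each → 12
  3 × C (aromatic): no H
  2 × C (aromatic): 1 H each → 2
  2 × O: no H
  1 × C: 3 H
  1 × C: 1 H
  1 × N: 1 H
  1 × N (aromatic): no H
  1 × O: 1 H
  Total hydrogens = 20.

20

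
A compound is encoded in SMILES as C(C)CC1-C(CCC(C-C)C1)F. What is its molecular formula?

Heavy atoms from the SMILES: 11 C, 1 F.
Implicit hydrogens by atom environment:
  6 × C: 2 H each → 12
  3 × C: 1 H each → 3
  2 × C: 3 H each → 6
  1 × F: no H
  Total hydrogens = 21.
Molecular formula: C11H21F

C11H21F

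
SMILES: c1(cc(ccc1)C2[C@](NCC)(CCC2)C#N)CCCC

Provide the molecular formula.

Heavy atoms from the SMILES: 18 C, 2 N.
Implicit hydrogens by atom environment:
  7 × C: 2 H each → 14
  4 × C (aromatic): 1 H each → 4
  2 × C: 3 H each → 6
  2 × C: no H
  2 × C (aromatic): no H
  1 × C: 1 H
  1 × N: 1 H
  1 × N: no H
  Total hydrogens = 26.
Molecular formula: C18H26N2

C18H26N2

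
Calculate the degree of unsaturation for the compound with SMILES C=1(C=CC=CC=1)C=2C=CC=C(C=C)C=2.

9

Molecular formula from the SMILES: C14H12.
DoU = (2C + 2 + N − H − X)/2 = (2·14 + 2 + 0 − 12 − 0)/2 = 18/2 = 9.
(Structurally: 2 ring(s) + 7 π bond(s) = 9.)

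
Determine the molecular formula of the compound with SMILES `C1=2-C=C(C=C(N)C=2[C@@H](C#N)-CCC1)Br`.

Heavy atoms from the SMILES: 1 Br, 11 C, 2 N.
Implicit hydrogens by atom environment:
  4 × C (aromatic): no H
  3 × C: 2 H each → 6
  2 × C (aromatic): 1 H each → 2
  1 × Br: no H
  1 × C: 1 H
  1 × C: no H
  1 × N: 2 H
  1 × N: no H
  Total hydrogens = 11.
Molecular formula: C11H11BrN2

C11H11BrN2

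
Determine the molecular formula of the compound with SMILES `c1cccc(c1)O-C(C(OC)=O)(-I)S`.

Heavy atoms from the SMILES: 9 C, 1 I, 3 O, 1 S.
Implicit hydrogens by atom environment:
  5 × C (aromatic): 1 H each → 5
  3 × O: no H
  2 × C: no H
  1 × C: 3 H
  1 × C (aromatic): no H
  1 × I: no H
  1 × S: 1 H
  Total hydrogens = 9.
Molecular formula: C9H9IO3S

C9H9IO3S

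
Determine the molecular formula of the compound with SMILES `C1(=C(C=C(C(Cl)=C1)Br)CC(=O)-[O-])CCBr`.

C10H8Br2ClO2-

Heavy atoms from the SMILES: 2 Br, 10 C, 1 Cl, 2 O.
Implicit hydrogens by atom environment:
  4 × C (aromatic): no H
  3 × C: 2 H each → 6
  2 × Br: no H
  2 × C (aromatic): 1 H each → 2
  1 × C: no H
  1 × Cl: no H
  1 × O: no H
  1 × O (charge -1): no H
  Total hydrogens = 8.
Net charge -1.
Molecular formula: C10H8Br2ClO2-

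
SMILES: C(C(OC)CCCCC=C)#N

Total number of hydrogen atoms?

Hydrogens are implicit in SMILES; fill each atom to its normal valence:
  5 × C: 2 H each → 10
  2 × C: 1 H each → 2
  1 × C: 3 H
  1 × C: no H
  1 × N: no H
  1 × O: no H
  Total hydrogens = 15.

15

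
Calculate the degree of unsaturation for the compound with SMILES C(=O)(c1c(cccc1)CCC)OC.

5

Molecular formula from the SMILES: C11H14O2.
DoU = (2C + 2 + N − H − X)/2 = (2·11 + 2 + 0 − 14 − 0)/2 = 10/2 = 5.
(Structurally: 1 ring(s) + 4 π bond(s) = 5.)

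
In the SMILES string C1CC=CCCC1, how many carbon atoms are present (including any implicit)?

7

The symbol for carbon appears 7 times in the SMILES.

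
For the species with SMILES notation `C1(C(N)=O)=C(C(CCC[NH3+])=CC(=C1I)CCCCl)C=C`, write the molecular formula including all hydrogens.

C15H21ClIN2O+

Heavy atoms from the SMILES: 15 C, 1 Cl, 1 I, 2 N, 1 O.
Implicit hydrogens by atom environment:
  7 × C: 2 H each → 14
  5 × C (aromatic): no H
  1 × C (aromatic): 1 H
  1 × C: 1 H
  1 × C: no H
  1 × Cl: no H
  1 × I: no H
  1 × N (charge +1): 3 H
  1 × N: 2 H
  1 × O: no H
  Total hydrogens = 21.
Net charge +1.
Molecular formula: C15H21ClIN2O+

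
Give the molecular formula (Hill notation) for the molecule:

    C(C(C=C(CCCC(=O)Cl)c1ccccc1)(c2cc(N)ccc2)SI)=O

Heavy atoms from the SMILES: 20 C, 1 Cl, 1 I, 1 N, 2 O, 1 S.
Implicit hydrogens by atom environment:
  9 × C (aromatic): 1 H each → 9
  3 × C: 2 H each → 6
  3 × C: no H
  3 × C (aromatic): no H
  2 × C: 1 H each → 2
  2 × O: no H
  1 × Cl: no H
  1 × I: no H
  1 × N: 2 H
  1 × S: no H
  Total hydrogens = 19.
Molecular formula: C20H19ClINO2S

C20H19ClINO2S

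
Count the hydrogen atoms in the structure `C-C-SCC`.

Hydrogens are implicit in SMILES; fill each atom to its normal valence:
  2 × C: 3 H each → 6
  2 × C: 2 H each → 4
  1 × S: no H
  Total hydrogens = 10.

10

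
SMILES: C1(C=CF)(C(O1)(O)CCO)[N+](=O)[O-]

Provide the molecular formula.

C6H8FNO5

Heavy atoms from the SMILES: 6 C, 1 F, 1 N, 5 O.
Implicit hydrogens by atom environment:
  2 × C: 2 H each → 4
  2 × C: 1 H each → 2
  2 × C: no H
  2 × O: 1 H each → 2
  2 × O: no H
  1 × F: no H
  1 × N (charge +1): no H
  1 × O (charge -1): no H
  Total hydrogens = 8.
Molecular formula: C6H8FNO5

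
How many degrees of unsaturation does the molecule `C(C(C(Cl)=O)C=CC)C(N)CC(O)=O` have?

Molecular formula from the SMILES: C9H14ClNO3.
DoU = (2C + 2 + N − H − X)/2 = (2·9 + 2 + 1 − 14 − 1)/2 = 6/2 = 3.
(Structurally: 0 ring(s) + 3 π bond(s) = 3.)

3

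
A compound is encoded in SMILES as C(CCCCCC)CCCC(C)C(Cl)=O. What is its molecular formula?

C13H25ClO

Heavy atoms from the SMILES: 13 C, 1 Cl, 1 O.
Implicit hydrogens by atom environment:
  9 × C: 2 H each → 18
  2 × C: 3 H each → 6
  1 × C: 1 H
  1 × C: no H
  1 × Cl: no H
  1 × O: no H
  Total hydrogens = 25.
Molecular formula: C13H25ClO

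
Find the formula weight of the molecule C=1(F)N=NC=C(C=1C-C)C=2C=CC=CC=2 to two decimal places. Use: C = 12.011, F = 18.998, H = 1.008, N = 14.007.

Molecular formula: C12H11FN2.
M = 12×12.011 + 1×18.998 + 11×1.008 + 2×14.007 = 202.23 g/mol.

202.23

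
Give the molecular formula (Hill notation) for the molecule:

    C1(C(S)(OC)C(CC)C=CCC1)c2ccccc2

C16H22OS

Heavy atoms from the SMILES: 16 C, 1 O, 1 S.
Implicit hydrogens by atom environment:
  5 × C (aromatic): 1 H each → 5
  4 × C: 1 H each → 4
  3 × C: 2 H each → 6
  2 × C: 3 H each → 6
  1 × C: no H
  1 × C (aromatic): no H
  1 × O: no H
  1 × S: 1 H
  Total hydrogens = 22.
Molecular formula: C16H22OS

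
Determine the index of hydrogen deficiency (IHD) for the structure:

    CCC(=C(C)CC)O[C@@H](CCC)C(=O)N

2

Molecular formula from the SMILES: C12H23NO2.
DoU = (2C + 2 + N − H − X)/2 = (2·12 + 2 + 1 − 23 − 0)/2 = 4/2 = 2.
(Structurally: 0 ring(s) + 2 π bond(s) = 2.)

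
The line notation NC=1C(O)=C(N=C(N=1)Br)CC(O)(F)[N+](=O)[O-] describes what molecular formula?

Heavy atoms from the SMILES: 1 Br, 6 C, 1 F, 4 N, 4 O.
Implicit hydrogens by atom environment:
  4 × C (aromatic): no H
  2 × N (aromatic): no H
  2 × O: 1 H each → 2
  1 × Br: no H
  1 × C: 2 H
  1 × C: no H
  1 × F: no H
  1 × N: 2 H
  1 × N (charge +1): no H
  1 × O: no H
  1 × O (charge -1): no H
  Total hydrogens = 6.
Molecular formula: C6H6BrFN4O4

C6H6BrFN4O4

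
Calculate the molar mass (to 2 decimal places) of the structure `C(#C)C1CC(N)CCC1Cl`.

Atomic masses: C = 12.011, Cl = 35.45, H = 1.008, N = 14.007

Molecular formula: C8H12ClN.
M = 8×12.011 + 1×35.45 + 12×1.008 + 1×14.007 = 157.64 g/mol.

157.64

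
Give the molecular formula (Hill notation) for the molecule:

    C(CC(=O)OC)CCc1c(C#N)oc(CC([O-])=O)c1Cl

Heavy atoms from the SMILES: 13 C, 1 Cl, 1 N, 5 O.
Implicit hydrogens by atom environment:
  5 × C: 2 H each → 10
  4 × C (aromatic): no H
  3 × C: no H
  3 × O: no H
  1 × C: 3 H
  1 × Cl: no H
  1 × N: no H
  1 × O (aromatic): no H
  1 × O (charge -1): no H
  Total hydrogens = 13.
Net charge -1.
Molecular formula: C13H13ClNO5-

C13H13ClNO5-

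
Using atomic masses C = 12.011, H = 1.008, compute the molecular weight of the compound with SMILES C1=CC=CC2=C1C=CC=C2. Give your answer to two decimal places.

128.17

Molecular formula: C10H8.
M = 10×12.011 + 8×1.008 = 128.17 g/mol.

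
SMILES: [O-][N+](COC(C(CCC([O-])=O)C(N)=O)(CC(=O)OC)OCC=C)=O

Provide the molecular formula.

C13H19N2O9-

Heavy atoms from the SMILES: 13 C, 2 N, 9 O.
Implicit hydrogens by atom environment:
  7 × O: no H
  6 × C: 2 H each → 12
  4 × C: no H
  2 × C: 1 H each → 2
  2 × O (charge -1): no H
  1 × C: 3 H
  1 × N: 2 H
  1 × N (charge +1): no H
  Total hydrogens = 19.
Net charge -1.
Molecular formula: C13H19N2O9-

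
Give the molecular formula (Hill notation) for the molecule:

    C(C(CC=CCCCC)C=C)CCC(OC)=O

Heavy atoms from the SMILES: 15 C, 2 O.
Implicit hydrogens by atom environment:
  8 × C: 2 H each → 16
  4 × C: 1 H each → 4
  2 × C: 3 H each → 6
  2 × O: no H
  1 × C: no H
  Total hydrogens = 26.
Molecular formula: C15H26O2

C15H26O2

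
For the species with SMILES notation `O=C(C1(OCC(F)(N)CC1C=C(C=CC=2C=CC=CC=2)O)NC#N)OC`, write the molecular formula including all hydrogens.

Heavy atoms from the SMILES: 18 C, 1 F, 3 N, 4 O.
Implicit hydrogens by atom environment:
  5 × C (aromatic): 1 H each → 5
  5 × C: no H
  4 × C: 1 H each → 4
  3 × O: no H
  2 × C: 2 H each → 4
  1 × C: 3 H
  1 × C (aromatic): no H
  1 × F: no H
  1 × N: 2 H
  1 × N: 1 H
  1 × N: no H
  1 × O: 1 H
  Total hydrogens = 20.
Molecular formula: C18H20FN3O4

C18H20FN3O4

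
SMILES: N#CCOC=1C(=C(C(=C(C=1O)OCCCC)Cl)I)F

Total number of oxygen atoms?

3

The symbol for oxygen appears 3 times in the SMILES.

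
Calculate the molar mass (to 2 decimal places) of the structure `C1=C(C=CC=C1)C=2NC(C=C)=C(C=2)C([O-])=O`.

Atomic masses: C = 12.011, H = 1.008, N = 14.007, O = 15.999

212.23

Molecular formula: C13H10NO2-.
M = 13×12.011 + 10×1.008 + 1×14.007 + 2×15.999 = 212.23 g/mol.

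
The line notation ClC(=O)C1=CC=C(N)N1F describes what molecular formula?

Heavy atoms from the SMILES: 5 C, 1 Cl, 1 F, 2 N, 1 O.
Implicit hydrogens by atom environment:
  2 × C (aromatic): 1 H each → 2
  2 × C (aromatic): no H
  1 × C: no H
  1 × Cl: no H
  1 × F: no H
  1 × N: 2 H
  1 × N (aromatic): no H
  1 × O: no H
  Total hydrogens = 4.
Molecular formula: C5H4ClFN2O

C5H4ClFN2O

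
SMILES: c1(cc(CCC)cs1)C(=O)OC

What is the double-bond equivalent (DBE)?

Molecular formula from the SMILES: C9H12O2S.
DoU = (2C + 2 + N − H − X)/2 = (2·9 + 2 + 0 − 12 − 0)/2 = 8/2 = 4.
(Structurally: 1 ring(s) + 3 π bond(s) = 4.)

4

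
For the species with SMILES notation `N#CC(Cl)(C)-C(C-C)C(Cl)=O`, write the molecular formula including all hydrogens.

Heavy atoms from the SMILES: 7 C, 2 Cl, 1 N, 1 O.
Implicit hydrogens by atom environment:
  3 × C: no H
  2 × C: 3 H each → 6
  2 × Cl: no H
  1 × C: 2 H
  1 × C: 1 H
  1 × N: no H
  1 × O: no H
  Total hydrogens = 9.
Molecular formula: C7H9Cl2NO

C7H9Cl2NO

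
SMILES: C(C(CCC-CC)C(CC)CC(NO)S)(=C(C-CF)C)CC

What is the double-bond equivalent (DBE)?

Molecular formula from the SMILES: C18H36FNOS.
DoU = (2C + 2 + N − H − X)/2 = (2·18 + 2 + 1 − 36 − 1)/2 = 2/2 = 1.
(Structurally: 0 ring(s) + 1 π bond(s) = 1.)

1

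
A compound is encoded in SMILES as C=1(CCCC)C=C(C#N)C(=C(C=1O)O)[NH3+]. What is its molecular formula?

C11H15N2O2+

Heavy atoms from the SMILES: 11 C, 2 N, 2 O.
Implicit hydrogens by atom environment:
  5 × C (aromatic): no H
  3 × C: 2 H each → 6
  2 × O: 1 H each → 2
  1 × C: 3 H
  1 × C (aromatic): 1 H
  1 × C: no H
  1 × N (charge +1): 3 H
  1 × N: no H
  Total hydrogens = 15.
Net charge +1.
Molecular formula: C11H15N2O2+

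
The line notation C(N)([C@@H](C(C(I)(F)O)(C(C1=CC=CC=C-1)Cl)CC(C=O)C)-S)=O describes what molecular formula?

C15H18ClFINO3S

Heavy atoms from the SMILES: 15 C, 1 Cl, 1 F, 1 I, 1 N, 3 O, 1 S.
Implicit hydrogens by atom environment:
  5 × C (aromatic): 1 H each → 5
  4 × C: 1 H each → 4
  3 × C: no H
  2 × O: no H
  1 × C: 3 H
  1 × C: 2 H
  1 × C (aromatic): no H
  1 × Cl: no H
  1 × F: no H
  1 × I: no H
  1 × N: 2 H
  1 × O: 1 H
  1 × S: 1 H
  Total hydrogens = 18.
Molecular formula: C15H18ClFINO3S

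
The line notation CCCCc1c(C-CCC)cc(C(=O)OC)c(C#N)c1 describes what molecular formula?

C17H23NO2

Heavy atoms from the SMILES: 17 C, 1 N, 2 O.
Implicit hydrogens by atom environment:
  6 × C: 2 H each → 12
  4 × C (aromatic): no H
  3 × C: 3 H each → 9
  2 × C (aromatic): 1 H each → 2
  2 × C: no H
  2 × O: no H
  1 × N: no H
  Total hydrogens = 23.
Molecular formula: C17H23NO2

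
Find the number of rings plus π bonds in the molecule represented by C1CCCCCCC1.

1

Molecular formula from the SMILES: C8H16.
DoU = (2C + 2 + N − H − X)/2 = (2·8 + 2 + 0 − 16 − 0)/2 = 2/2 = 1.
(Structurally: 1 ring(s) + 0 π bond(s) = 1.)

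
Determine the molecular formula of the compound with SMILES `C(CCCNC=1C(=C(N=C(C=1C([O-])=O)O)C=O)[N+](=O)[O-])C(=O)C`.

C13H14N3O7-

Heavy atoms from the SMILES: 13 C, 3 N, 7 O.
Implicit hydrogens by atom environment:
  5 × C (aromatic): no H
  4 × C: 2 H each → 8
  4 × O: no H
  2 × C: no H
  2 × O (charge -1): no H
  1 × C: 3 H
  1 × C: 1 H
  1 × N: 1 H
  1 × N (aromatic): no H
  1 × N (charge +1): no H
  1 × O: 1 H
  Total hydrogens = 14.
Net charge -1.
Molecular formula: C13H14N3O7-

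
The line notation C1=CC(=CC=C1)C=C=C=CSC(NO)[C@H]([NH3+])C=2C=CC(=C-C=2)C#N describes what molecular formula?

Heavy atoms from the SMILES: 19 C, 3 N, 1 O, 1 S.
Implicit hydrogens by atom environment:
  9 × C (aromatic): 1 H each → 9
  4 × C: 1 H each → 4
  3 × C: no H
  3 × C (aromatic): no H
  1 × N (charge +1): 3 H
  1 × N: 1 H
  1 × N: no H
  1 × O: 1 H
  1 × S: no H
  Total hydrogens = 18.
Net charge +1.
Molecular formula: C19H18N3OS+

C19H18N3OS+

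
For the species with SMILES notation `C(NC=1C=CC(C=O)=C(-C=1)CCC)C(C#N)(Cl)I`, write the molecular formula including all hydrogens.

Heavy atoms from the SMILES: 13 C, 1 Cl, 1 I, 2 N, 1 O.
Implicit hydrogens by atom environment:
  3 × C: 2 H each → 6
  3 × C (aromatic): 1 H each → 3
  3 × C (aromatic): no H
  2 × C: no H
  1 × C: 3 H
  1 × C: 1 H
  1 × Cl: no H
  1 × I: no H
  1 × N: 1 H
  1 × N: no H
  1 × O: no H
  Total hydrogens = 14.
Molecular formula: C13H14ClIN2O

C13H14ClIN2O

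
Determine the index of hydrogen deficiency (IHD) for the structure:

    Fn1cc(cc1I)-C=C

4

Molecular formula from the SMILES: C6H5FIN.
DoU = (2C + 2 + N − H − X)/2 = (2·6 + 2 + 1 − 5 − 2)/2 = 8/2 = 4.
(Structurally: 1 ring(s) + 3 π bond(s) = 4.)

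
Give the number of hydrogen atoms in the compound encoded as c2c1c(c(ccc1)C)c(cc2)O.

10

Hydrogens are implicit in SMILES; fill each atom to its normal valence:
  6 × C (aromatic): 1 H each → 6
  4 × C (aromatic): no H
  1 × C: 3 H
  1 × O: 1 H
  Total hydrogens = 10.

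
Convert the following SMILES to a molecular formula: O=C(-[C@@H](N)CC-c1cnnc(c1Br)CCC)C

C12H18BrN3O

Heavy atoms from the SMILES: 1 Br, 12 C, 3 N, 1 O.
Implicit hydrogens by atom environment:
  4 × C: 2 H each → 8
  3 × C (aromatic): no H
  2 × C: 3 H each → 6
  2 × N (aromatic): no H
  1 × Br: no H
  1 × C (aromatic): 1 H
  1 × C: 1 H
  1 × C: no H
  1 × N: 2 H
  1 × O: no H
  Total hydrogens = 18.
Molecular formula: C12H18BrN3O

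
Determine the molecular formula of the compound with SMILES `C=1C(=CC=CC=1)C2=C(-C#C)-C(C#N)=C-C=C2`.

Heavy atoms from the SMILES: 15 C, 1 N.
Implicit hydrogens by atom environment:
  8 × C (aromatic): 1 H each → 8
  4 × C (aromatic): no H
  2 × C: no H
  1 × C: 1 H
  1 × N: no H
  Total hydrogens = 9.
Molecular formula: C15H9N

C15H9N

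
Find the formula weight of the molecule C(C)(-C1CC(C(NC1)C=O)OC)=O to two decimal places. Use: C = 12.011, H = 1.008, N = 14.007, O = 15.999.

Molecular formula: C9H15NO3.
M = 9×12.011 + 15×1.008 + 1×14.007 + 3×15.999 = 185.22 g/mol.

185.22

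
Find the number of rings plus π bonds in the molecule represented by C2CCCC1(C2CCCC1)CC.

Molecular formula from the SMILES: C12H22.
DoU = (2C + 2 + N − H − X)/2 = (2·12 + 2 + 0 − 22 − 0)/2 = 4/2 = 2.
(Structurally: 2 ring(s) + 0 π bond(s) = 2.)

2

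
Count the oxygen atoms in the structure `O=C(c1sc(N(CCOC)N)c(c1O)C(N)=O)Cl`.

4

The symbol for oxygen appears 4 times in the SMILES.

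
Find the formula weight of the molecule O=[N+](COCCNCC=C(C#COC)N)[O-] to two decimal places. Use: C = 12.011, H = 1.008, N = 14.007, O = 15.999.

Molecular formula: C9H15N3O4.
M = 9×12.011 + 15×1.008 + 3×14.007 + 4×15.999 = 229.24 g/mol.

229.24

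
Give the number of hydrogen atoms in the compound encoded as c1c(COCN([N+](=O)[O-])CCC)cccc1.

16

Hydrogens are implicit in SMILES; fill each atom to its normal valence:
  5 × C (aromatic): 1 H each → 5
  4 × C: 2 H each → 8
  2 × O: no H
  1 × C: 3 H
  1 × C (aromatic): no H
  1 × N: no H
  1 × N (charge +1): no H
  1 × O (charge -1): no H
  Total hydrogens = 16.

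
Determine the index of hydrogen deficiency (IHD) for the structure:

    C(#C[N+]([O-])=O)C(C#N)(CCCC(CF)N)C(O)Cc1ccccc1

9

Molecular formula from the SMILES: C17H20FN3O3.
DoU = (2C + 2 + N − H − X)/2 = (2·17 + 2 + 3 − 20 − 1)/2 = 18/2 = 9.
(Structurally: 1 ring(s) + 8 π bond(s) = 9.)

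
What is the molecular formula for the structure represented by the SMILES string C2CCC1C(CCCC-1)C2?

Heavy atoms from the SMILES: 10 C.
Implicit hydrogens by atom environment:
  8 × C: 2 H each → 16
  2 × C: 1 H each → 2
  Total hydrogens = 18.
Molecular formula: C10H18

C10H18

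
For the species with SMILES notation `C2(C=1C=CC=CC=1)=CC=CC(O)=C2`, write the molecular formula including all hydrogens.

C12H10O

Heavy atoms from the SMILES: 12 C, 1 O.
Implicit hydrogens by atom environment:
  9 × C (aromatic): 1 H each → 9
  3 × C (aromatic): no H
  1 × O: 1 H
  Total hydrogens = 10.
Molecular formula: C12H10O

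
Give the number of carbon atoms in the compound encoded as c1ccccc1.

The symbol for carbon appears 6 times in the SMILES. Lowercase c denotes aromatic carbon and counts toward C.

6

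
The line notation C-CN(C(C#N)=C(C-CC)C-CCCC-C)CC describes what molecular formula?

Heavy atoms from the SMILES: 16 C, 2 N.
Implicit hydrogens by atom environment:
  9 × C: 2 H each → 18
  4 × C: 3 H each → 12
  3 × C: no H
  2 × N: no H
  Total hydrogens = 30.
Molecular formula: C16H30N2

C16H30N2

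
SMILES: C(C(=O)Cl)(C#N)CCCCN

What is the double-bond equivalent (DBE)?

Molecular formula from the SMILES: C7H11ClN2O.
DoU = (2C + 2 + N − H − X)/2 = (2·7 + 2 + 2 − 11 − 1)/2 = 6/2 = 3.
(Structurally: 0 ring(s) + 3 π bond(s) = 3.)

3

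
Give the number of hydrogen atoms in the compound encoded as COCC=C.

8

Hydrogens are implicit in SMILES; fill each atom to its normal valence:
  2 × C: 2 H each → 4
  1 × C: 3 H
  1 × C: 1 H
  1 × O: no H
  Total hydrogens = 8.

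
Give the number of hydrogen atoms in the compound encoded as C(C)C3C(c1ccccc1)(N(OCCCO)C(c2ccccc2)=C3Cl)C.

26

Hydrogens are implicit in SMILES; fill each atom to its normal valence:
  10 × C (aromatic): 1 H each → 10
  4 × C: 2 H each → 8
  3 × C: no H
  2 × C: 3 H each → 6
  2 × C (aromatic): no H
  1 × C: 1 H
  1 × Cl: no H
  1 × N: no H
  1 × O: 1 H
  1 × O: no H
  Total hydrogens = 26.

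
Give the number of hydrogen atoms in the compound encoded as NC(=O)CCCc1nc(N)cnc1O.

Hydrogens are implicit in SMILES; fill each atom to its normal valence:
  3 × C: 2 H each → 6
  3 × C (aromatic): no H
  2 × N: 2 H each → 4
  2 × N (aromatic): no H
  1 × C (aromatic): 1 H
  1 × C: no H
  1 × O: 1 H
  1 × O: no H
  Total hydrogens = 12.

12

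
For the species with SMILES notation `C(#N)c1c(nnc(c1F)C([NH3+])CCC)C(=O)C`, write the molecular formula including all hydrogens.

Heavy atoms from the SMILES: 11 C, 1 F, 4 N, 1 O.
Implicit hydrogens by atom environment:
  4 × C (aromatic): no H
  2 × C: 3 H each → 6
  2 × C: 2 H each → 4
  2 × C: no H
  2 × N (aromatic): no H
  1 × C: 1 H
  1 × F: no H
  1 × N (charge +1): 3 H
  1 × N: no H
  1 × O: no H
  Total hydrogens = 14.
Net charge +1.
Molecular formula: C11H14FN4O+

C11H14FN4O+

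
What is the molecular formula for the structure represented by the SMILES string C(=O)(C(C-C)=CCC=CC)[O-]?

Heavy atoms from the SMILES: 9 C, 2 O.
Implicit hydrogens by atom environment:
  3 × C: 1 H each → 3
  2 × C: 3 H each → 6
  2 × C: 2 H each → 4
  2 × C: no H
  1 × O: no H
  1 × O (charge -1): no H
  Total hydrogens = 13.
Net charge -1.
Molecular formula: C9H13O2-

C9H13O2-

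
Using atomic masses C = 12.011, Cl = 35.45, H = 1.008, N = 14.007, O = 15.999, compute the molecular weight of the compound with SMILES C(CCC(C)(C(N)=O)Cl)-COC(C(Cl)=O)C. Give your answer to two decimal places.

270.15

Molecular formula: C10H17Cl2NO3.
M = 10×12.011 + 2×35.45 + 17×1.008 + 1×14.007 + 3×15.999 = 270.15 g/mol.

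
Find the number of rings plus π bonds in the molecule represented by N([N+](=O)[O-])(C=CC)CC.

2

Molecular formula from the SMILES: C5H10N2O2.
DoU = (2C + 2 + N − H − X)/2 = (2·5 + 2 + 2 − 10 − 0)/2 = 4/2 = 2.
(Structurally: 0 ring(s) + 2 π bond(s) = 2.)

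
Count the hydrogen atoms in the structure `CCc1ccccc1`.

10

Hydrogens are implicit in SMILES; fill each atom to its normal valence:
  5 × C (aromatic): 1 H each → 5
  1 × C: 3 H
  1 × C: 2 H
  1 × C (aromatic): no H
  Total hydrogens = 10.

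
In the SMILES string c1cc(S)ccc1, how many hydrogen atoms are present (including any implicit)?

6

Hydrogens are implicit in SMILES; fill each atom to its normal valence:
  5 × C (aromatic): 1 H each → 5
  1 × C (aromatic): no H
  1 × S: 1 H
  Total hydrogens = 6.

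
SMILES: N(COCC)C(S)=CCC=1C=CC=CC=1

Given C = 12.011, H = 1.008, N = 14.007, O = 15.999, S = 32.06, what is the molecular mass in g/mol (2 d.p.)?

Molecular formula: C12H17NOS.
M = 12×12.011 + 17×1.008 + 1×14.007 + 1×15.999 + 1×32.06 = 223.33 g/mol.

223.33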